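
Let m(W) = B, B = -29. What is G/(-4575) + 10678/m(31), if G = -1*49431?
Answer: -15806117/44225 ≈ -357.40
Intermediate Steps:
m(W) = -29
G = -49431
G/(-4575) + 10678/m(31) = -49431/(-4575) + 10678/(-29) = -49431*(-1/4575) + 10678*(-1/29) = 16477/1525 - 10678/29 = -15806117/44225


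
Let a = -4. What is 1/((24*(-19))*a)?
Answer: 1/1824 ≈ 0.00054825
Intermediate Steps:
1/((24*(-19))*a) = 1/((24*(-19))*(-4)) = 1/(-456*(-4)) = 1/1824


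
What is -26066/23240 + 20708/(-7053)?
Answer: -332548709/81955860 ≈ -4.0577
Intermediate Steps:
-26066/23240 + 20708/(-7053) = -26066*1/23240 + 20708*(-1/7053) = -13033/11620 - 20708/7053 = -332548709/81955860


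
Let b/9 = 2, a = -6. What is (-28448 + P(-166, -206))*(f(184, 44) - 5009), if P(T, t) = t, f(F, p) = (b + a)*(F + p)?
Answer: 65130542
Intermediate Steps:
b = 18 (b = 9*2 = 18)
f(F, p) = 12*F + 12*p (f(F, p) = (18 - 6)*(F + p) = 12*(F + p) = 12*F + 12*p)
(-28448 + P(-166, -206))*(f(184, 44) - 5009) = (-28448 - 206)*((12*184 + 12*44) - 5009) = -28654*((2208 + 528) - 5009) = -28654*(2736 - 5009) = -28654*(-2273) = 65130542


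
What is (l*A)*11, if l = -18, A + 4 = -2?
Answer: 1188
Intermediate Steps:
A = -6 (A = -4 - 2 = -6)
(l*A)*11 = -18*(-6)*11 = 108*11 = 1188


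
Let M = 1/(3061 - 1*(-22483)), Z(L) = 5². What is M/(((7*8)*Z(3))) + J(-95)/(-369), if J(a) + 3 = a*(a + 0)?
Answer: -322641154831/13196030400 ≈ -24.450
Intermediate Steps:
Z(L) = 25
J(a) = -3 + a² (J(a) = -3 + a*(a + 0) = -3 + a*a = -3 + a²)
M = 1/25544 (M = 1/(3061 + 22483) = 1/25544 ≈ 3.9148e-5)
M/(((7*8)*Z(3))) + J(-95)/(-369) = 1/(25544*(((7*8)*25))) + (-3 + (-95)²)/(-369) = 1/(25544*((56*25))) + (-3 + 9025)*(-1/369) = (1/25544)/1400 + 9022*(-1/369) = (1/25544)*(1/1400) - 9022/369 = 1/35761600 - 9022/369 = -322641154831/13196030400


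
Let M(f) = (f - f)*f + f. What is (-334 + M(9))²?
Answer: 105625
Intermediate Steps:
M(f) = f (M(f) = 0*f + f = 0 + f = f)
(-334 + M(9))² = (-334 + 9)² = (-325)² = 105625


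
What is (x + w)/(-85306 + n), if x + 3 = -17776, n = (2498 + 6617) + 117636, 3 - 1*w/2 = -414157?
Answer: 810541/41445 ≈ 19.557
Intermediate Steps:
w = 828320 (w = 6 - 2*(-414157) = 6 + 828314 = 828320)
n = 126751 (n = 9115 + 117636 = 126751)
x = -17779 (x = -3 - 17776 = -17779)
(x + w)/(-85306 + n) = (-17779 + 828320)/(-85306 + 126751) = 810541/41445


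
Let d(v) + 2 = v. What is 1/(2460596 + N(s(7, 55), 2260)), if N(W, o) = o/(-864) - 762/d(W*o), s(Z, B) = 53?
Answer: 4312008/10610098330241 ≈ 4.0641e-7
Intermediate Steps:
d(v) = -2 + v
N(W, o) = -762/(-2 + W*o) - o/864 (N(W, o) = o/(-864) - 762/(-2 + W*o) = o*(-1/864) - 762/(-2 + W*o) = -o/864 - 762/(-2 + W*o) = -762/(-2 + W*o) - o/864)
1/(2460596 + N(s(7, 55), 2260)) = 1/(2460596 + (-658368 - 1*2260*(-2 + 53*2260))/(864*(-2 + 53*2260))) = 1/(2460596 + (-658368 - 1*2260*(-2 + 119780))/(864*(-2 + 119780))) = 1/(2460596 + (1/864)*(-658368 - 1*2260*119778)/119778) = 1/(2460596 + (1/864)*(1/119778)*(-658368 - 270698280)) = 1/(2460596 + (1/864)*(1/119778)*(-271356648)) = 1/(2460596 - 11306527/4312008) = 1/(10610098330241/4312008) = 4312008/10610098330241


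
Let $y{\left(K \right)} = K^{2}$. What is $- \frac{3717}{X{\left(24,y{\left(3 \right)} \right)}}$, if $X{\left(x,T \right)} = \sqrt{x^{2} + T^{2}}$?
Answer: $- \frac{1239 \sqrt{73}}{73} \approx -145.01$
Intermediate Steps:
$X{\left(x,T \right)} = \sqrt{T^{2} + x^{2}}$
$- \frac{3717}{X{\left(24,y{\left(3 \right)} \right)}} = - \frac{3717}{\sqrt{\left(3^{2}\right)^{2} + 24^{2}}} = - \frac{3717}{\sqrt{9^{2} + 576}} = - \frac{3717}{\sqrt{81 + 576}} = - \frac{3717}{\sqrt{657}} = - \frac{3717}{3 \sqrt{73}} = - 3717 \frac{\sqrt{73}}{219} = - \frac{1239 \sqrt{73}}{73}$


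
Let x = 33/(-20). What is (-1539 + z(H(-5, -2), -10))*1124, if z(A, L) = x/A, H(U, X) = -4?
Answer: -34587447/20 ≈ -1.7294e+6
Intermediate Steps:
x = -33/20 (x = 33*(-1/20) = -33/20 ≈ -1.6500)
z(A, L) = -33/(20*A)
(-1539 + z(H(-5, -2), -10))*1124 = (-1539 - 33/20/(-4))*1124 = (-1539 - 33/20*(-¼))*1124 = (-1539 + 33/80)*1124 = -123087/80*1124 = -34587447/20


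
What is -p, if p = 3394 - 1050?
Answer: -2344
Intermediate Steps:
p = 2344
-p = -1*2344 = -2344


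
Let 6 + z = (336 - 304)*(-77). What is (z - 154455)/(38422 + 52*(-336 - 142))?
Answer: -156925/13566 ≈ -11.568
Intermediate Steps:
z = -2470 (z = -6 + (336 - 304)*(-77) = -6 + 32*(-77) = -6 - 2464 = -2470)
(z - 154455)/(38422 + 52*(-336 - 142)) = (-2470 - 154455)/(38422 + 52*(-336 - 142)) = -156925/(38422 + 52*(-478)) = -156925/(38422 - 24856) = -156925/13566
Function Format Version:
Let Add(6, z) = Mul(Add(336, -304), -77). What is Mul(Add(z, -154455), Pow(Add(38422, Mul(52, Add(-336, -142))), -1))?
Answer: Rational(-156925, 13566) ≈ -11.568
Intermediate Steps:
z = -2470 (z = Add(-6, Mul(Add(336, -304), -77)) = Add(-6, Mul(32, -77)) = Add(-6, -2464) = -2470)
Mul(Add(z, -154455), Pow(Add(38422, Mul(52, Add(-336, -142))), -1)) = Mul(Add(-2470, -154455), Pow(Add(38422, Mul(52, Add(-336, -142))), -1)) = Mul(-156925, Pow(Add(38422, Mul(52, -478)), -1)) = Mul(-156925, Pow(Add(38422, -24856), -1)) = Mul(-156925, Pow(13566, -1)) = Mul(-156925, Rational(1, 13566)) = Rational(-156925, 13566)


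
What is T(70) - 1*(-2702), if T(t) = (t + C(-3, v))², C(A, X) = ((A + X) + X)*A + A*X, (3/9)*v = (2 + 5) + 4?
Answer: 50226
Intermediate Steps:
v = 33 (v = 3*((2 + 5) + 4) = 3*(7 + 4) = 3*11 = 33)
C(A, X) = A*X + A*(A + 2*X) (C(A, X) = (A + 2*X)*A + A*X = A*(A + 2*X) + A*X = A*X + A*(A + 2*X))
T(t) = (-288 + t)² (T(t) = (t - 3*(-3 + 3*33))² = (t - 3*(-3 + 99))² = (t - 3*96)² = (t - 288)² = (-288 + t)²)
T(70) - 1*(-2702) = (-288 + 70)² - 1*(-2702) = (-218)² + 2702 = 47524 + 2702 = 50226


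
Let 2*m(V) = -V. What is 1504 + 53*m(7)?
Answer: 2637/2 ≈ 1318.5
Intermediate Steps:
m(V) = -V/2 (m(V) = (-V)/2 = -V/2)
1504 + 53*m(7) = 1504 + 53*(-½*7) = 1504 + 53*(-7/2) = 1504 - 371/2 = 2637/2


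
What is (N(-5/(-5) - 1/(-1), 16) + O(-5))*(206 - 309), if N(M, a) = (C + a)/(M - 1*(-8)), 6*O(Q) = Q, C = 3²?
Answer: -515/3 ≈ -171.67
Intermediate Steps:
C = 9
O(Q) = Q/6
N(M, a) = (9 + a)/(8 + M) (N(M, a) = (9 + a)/(M - 1*(-8)) = (9 + a)/(M + 8) = (9 + a)/(8 + M))
(N(-5/(-5) - 1/(-1), 16) + O(-5))*(206 - 309) = ((9 + 16)/(8 + (-5/(-5) - 1/(-1))) + (⅙)*(-5))*(206 - 309) = (25/(8 + (-5*(-⅕) - 1*(-1))) - ⅚)*(-103) = (25/(8 + (1 + 1)) - ⅚)*(-103) = (25/(8 + 2) - ⅚)*(-103) = (25/10 - ⅚)*(-103) = ((⅒)*25 - ⅚)*(-103) = (5/2 - ⅚)*(-103) = (5/3)*(-103) = -515/3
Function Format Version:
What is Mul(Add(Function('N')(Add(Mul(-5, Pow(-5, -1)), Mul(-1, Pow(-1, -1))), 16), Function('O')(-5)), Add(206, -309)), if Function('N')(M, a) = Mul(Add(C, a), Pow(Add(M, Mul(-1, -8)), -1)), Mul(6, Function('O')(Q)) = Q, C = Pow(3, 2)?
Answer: Rational(-515, 3) ≈ -171.67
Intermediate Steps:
C = 9
Function('O')(Q) = Mul(Rational(1, 6), Q)
Function('N')(M, a) = Mul(Pow(Add(8, M), -1), Add(9, a)) (Function('N')(M, a) = Mul(Add(9, a), Pow(Add(M, Mul(-1, -8)), -1)) = Mul(Add(9, a), Pow(Add(M, 8), -1)) = Mul(Add(9, a), Pow(Add(8, M), -1)) = Mul(Pow(Add(8, M), -1), Add(9, a)))
Mul(Add(Function('N')(Add(Mul(-5, Pow(-5, -1)), Mul(-1, Pow(-1, -1))), 16), Function('O')(-5)), Add(206, -309)) = Mul(Add(Mul(Pow(Add(8, Add(Mul(-5, Pow(-5, -1)), Mul(-1, Pow(-1, -1)))), -1), Add(9, 16)), Mul(Rational(1, 6), -5)), Add(206, -309)) = Mul(Add(Mul(Pow(Add(8, Add(Mul(-5, Rational(-1, 5)), Mul(-1, -1))), -1), 25), Rational(-5, 6)), -103) = Mul(Add(Mul(Pow(Add(8, Add(1, 1)), -1), 25), Rational(-5, 6)), -103) = Mul(Add(Mul(Pow(Add(8, 2), -1), 25), Rational(-5, 6)), -103) = Mul(Add(Mul(Pow(10, -1), 25), Rational(-5, 6)), -103) = Mul(Add(Mul(Rational(1, 10), 25), Rational(-5, 6)), -103) = Mul(Add(Rational(5, 2), Rational(-5, 6)), -103) = Mul(Rational(5, 3), -103) = Rational(-515, 3)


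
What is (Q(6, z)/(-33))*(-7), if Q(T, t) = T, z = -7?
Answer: 14/11 ≈ 1.2727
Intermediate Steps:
(Q(6, z)/(-33))*(-7) = (6/(-33))*(-7) = (6*(-1/33))*(-7) = -2/11*(-7) = 14/11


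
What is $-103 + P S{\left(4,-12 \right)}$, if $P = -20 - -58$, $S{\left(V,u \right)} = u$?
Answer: $-559$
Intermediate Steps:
$P = 38$ ($P = -20 + 58 = 38$)
$-103 + P S{\left(4,-12 \right)} = -103 + 38 \left(-12\right) = -103 - 456 = -559$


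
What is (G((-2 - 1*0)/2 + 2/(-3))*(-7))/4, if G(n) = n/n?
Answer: -7/4 ≈ -1.7500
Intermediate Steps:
G(n) = 1
(G((-2 - 1*0)/2 + 2/(-3))*(-7))/4 = (1*(-7))/4 = -7*¼ = -7/4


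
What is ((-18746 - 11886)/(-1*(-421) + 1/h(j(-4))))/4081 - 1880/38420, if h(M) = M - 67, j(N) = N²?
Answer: -7103186/106394585 ≈ -0.066763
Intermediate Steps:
h(M) = -67 + M
((-18746 - 11886)/(-1*(-421) + 1/h(j(-4))))/4081 - 1880/38420 = ((-18746 - 11886)/(-1*(-421) + 1/(-67 + (-4)²)))/4081 - 1880/38420 = -30632/(421 + 1/(-67 + 16))*(1/4081) - 1880*1/38420 = -30632/(421 + 1/(-51))*(1/4081) - 94/1921 = -30632/(421 - 1/51)*(1/4081) - 94/1921 = -30632/21470/51*(1/4081) - 94/1921 = -30632*51/21470*(1/4081) - 94/1921 = -781116/10735*1/4081 - 94/1921 = -111588/6258505 - 94/1921 = -7103186/106394585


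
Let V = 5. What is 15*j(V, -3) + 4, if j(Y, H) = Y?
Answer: 79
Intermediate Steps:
15*j(V, -3) + 4 = 15*5 + 4 = 75 + 4 = 79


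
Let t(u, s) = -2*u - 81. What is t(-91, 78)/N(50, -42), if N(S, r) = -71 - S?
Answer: -101/121 ≈ -0.83471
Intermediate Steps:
t(u, s) = -81 - 2*u
t(-91, 78)/N(50, -42) = (-81 - 2*(-91))/(-71 - 1*50) = (-81 + 182)/(-71 - 50) = 101/(-121) = 101*(-1/121) = -101/121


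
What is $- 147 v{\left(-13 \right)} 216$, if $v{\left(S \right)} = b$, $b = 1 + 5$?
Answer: $-190512$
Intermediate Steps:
$b = 6$
$v{\left(S \right)} = 6$
$- 147 v{\left(-13 \right)} 216 = \left(-147\right) 6 \cdot 216 = \left(-882\right) 216 = -190512$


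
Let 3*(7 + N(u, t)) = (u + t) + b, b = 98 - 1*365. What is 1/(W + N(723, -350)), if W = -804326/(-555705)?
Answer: 555705/16549301 ≈ 0.033579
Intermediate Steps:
b = -267 (b = 98 - 365 = -267)
N(u, t) = -96 + t/3 + u/3 (N(u, t) = -7 + ((u + t) - 267)/3 = -7 + ((t + u) - 267)/3 = -7 + (-267 + t + u)/3 = -7 + (-89 + t/3 + u/3) = -96 + t/3 + u/3)
W = 804326/555705 (W = -804326*(-1/555705) = 804326/555705 ≈ 1.4474)
1/(W + N(723, -350)) = 1/(804326/555705 + (-96 + (⅓)*(-350) + (⅓)*723)) = 1/(804326/555705 + (-96 - 350/3 + 241)) = 1/(804326/555705 + 85/3) = 1/(16549301/555705) = 555705/16549301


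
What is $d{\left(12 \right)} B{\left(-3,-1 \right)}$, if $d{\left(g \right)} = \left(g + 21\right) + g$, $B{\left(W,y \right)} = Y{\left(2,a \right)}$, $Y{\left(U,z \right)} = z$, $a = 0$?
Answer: $0$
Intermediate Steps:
$B{\left(W,y \right)} = 0$
$d{\left(g \right)} = 21 + 2 g$ ($d{\left(g \right)} = \left(21 + g\right) + g = 21 + 2 g$)
$d{\left(12 \right)} B{\left(-3,-1 \right)} = \left(21 + 2 \cdot 12\right) 0 = \left(21 + 24\right) 0 = 45 \cdot 0 = 0$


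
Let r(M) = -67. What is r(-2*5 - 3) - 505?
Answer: -572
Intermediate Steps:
r(-2*5 - 3) - 505 = -67 - 505 = -572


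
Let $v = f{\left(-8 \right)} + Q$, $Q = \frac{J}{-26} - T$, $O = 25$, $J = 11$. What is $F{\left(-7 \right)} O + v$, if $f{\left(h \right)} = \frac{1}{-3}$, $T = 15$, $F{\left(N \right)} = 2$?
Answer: $\frac{2671}{78} \approx 34.244$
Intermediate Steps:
$f{\left(h \right)} = - \frac{1}{3}$
$Q = - \frac{401}{26}$ ($Q = \frac{11}{-26} - 15 = 11 \left(- \frac{1}{26}\right) - 15 = - \frac{11}{26} - 15 = - \frac{401}{26} \approx -15.423$)
$v = - \frac{1229}{78}$ ($v = - \frac{1}{3} - \frac{401}{26} = - \frac{1229}{78} \approx -15.756$)
$F{\left(-7 \right)} O + v = 2 \cdot 25 - \frac{1229}{78} = 50 - \frac{1229}{78} = \frac{2671}{78}$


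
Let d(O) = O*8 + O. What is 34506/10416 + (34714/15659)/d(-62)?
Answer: 532931/161064 ≈ 3.3088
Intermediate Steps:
d(O) = 9*O (d(O) = 8*O + O = 9*O)
34506/10416 + (34714/15659)/d(-62) = 34506/10416 + (34714/15659)/((9*(-62))) = 34506*(1/10416) + (34714*(1/15659))/(-558) = 5751/1736 + (34714/15659)*(-1/558) = 5751/1736 - 17357/4368861 = 532931/161064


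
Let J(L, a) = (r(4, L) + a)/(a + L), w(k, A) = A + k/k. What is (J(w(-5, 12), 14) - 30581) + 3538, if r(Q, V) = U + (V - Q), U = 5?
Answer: -730133/27 ≈ -27042.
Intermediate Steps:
w(k, A) = 1 + A (w(k, A) = A + 1 = 1 + A)
r(Q, V) = 5 + V - Q (r(Q, V) = 5 + (V - Q) = 5 + V - Q)
J(L, a) = (1 + L + a)/(L + a) (J(L, a) = ((5 + L - 1*4) + a)/(a + L) = ((5 + L - 4) + a)/(L + a) = ((1 + L) + a)/(L + a) = (1 + L + a)/(L + a))
(J(w(-5, 12), 14) - 30581) + 3538 = ((1 + (1 + 12) + 14)/((1 + 12) + 14) - 30581) + 3538 = ((1 + 13 + 14)/(13 + 14) - 30581) + 3538 = (28/27 - 30581) + 3538 = -825659/27 + 3538 = -730133/27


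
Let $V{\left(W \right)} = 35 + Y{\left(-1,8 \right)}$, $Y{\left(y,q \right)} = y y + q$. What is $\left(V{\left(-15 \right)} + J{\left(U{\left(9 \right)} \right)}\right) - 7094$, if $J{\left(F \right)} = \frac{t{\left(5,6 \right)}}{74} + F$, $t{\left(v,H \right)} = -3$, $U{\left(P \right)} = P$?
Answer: $- \frac{521037}{74} \approx -7041.0$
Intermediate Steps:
$Y{\left(y,q \right)} = q + y^{2}$ ($Y{\left(y,q \right)} = y^{2} + q = q + y^{2}$)
$J{\left(F \right)} = - \frac{3}{74} + F$
$V{\left(W \right)} = 44$ ($V{\left(W \right)} = 35 + \left(8 + \left(-1\right)^{2}\right) = 35 + \left(8 + 1\right) = 35 + 9 = 44$)
$\left(V{\left(-15 \right)} + J{\left(U{\left(9 \right)} \right)}\right) - 7094 = \left(44 + \left(- \frac{3}{74} + 9\right)\right) - 7094 = \left(44 + \frac{663}{74}\right) - 7094 = \frac{3919}{74} - 7094 = - \frac{521037}{74}$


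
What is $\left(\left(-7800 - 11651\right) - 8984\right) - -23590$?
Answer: $-4845$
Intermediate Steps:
$\left(\left(-7800 - 11651\right) - 8984\right) - -23590 = \left(\left(-7800 - 11651\right) - 8984\right) + 23590 = \left(-19451 - 8984\right) + 23590 = -28435 + 23590 = -4845$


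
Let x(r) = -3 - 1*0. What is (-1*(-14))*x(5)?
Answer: -42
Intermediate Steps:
x(r) = -3 (x(r) = -3 + 0 = -3)
(-1*(-14))*x(5) = -1*(-14)*(-3) = 14*(-3) = -42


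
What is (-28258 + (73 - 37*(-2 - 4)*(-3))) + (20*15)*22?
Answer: -22251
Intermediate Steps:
(-28258 + (73 - 37*(-2 - 4)*(-3))) + (20*15)*22 = (-28258 + (73 - (-222)*(-3))) + 300*22 = (-28258 + (73 - 37*18)) + 6600 = (-28258 + (73 - 666)) + 6600 = (-28258 - 593) + 6600 = -28851 + 6600 = -22251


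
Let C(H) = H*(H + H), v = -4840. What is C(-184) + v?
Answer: 62872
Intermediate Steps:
C(H) = 2*H² (C(H) = H*(2*H) = 2*H²)
C(-184) + v = 2*(-184)² - 4840 = 2*33856 - 4840 = 67712 - 4840 = 62872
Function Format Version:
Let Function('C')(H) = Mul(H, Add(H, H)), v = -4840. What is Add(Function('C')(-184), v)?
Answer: 62872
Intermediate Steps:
Function('C')(H) = Mul(2, Pow(H, 2)) (Function('C')(H) = Mul(H, Mul(2, H)) = Mul(2, Pow(H, 2)))
Add(Function('C')(-184), v) = Add(Mul(2, Pow(-184, 2)), -4840) = Add(Mul(2, 33856), -4840) = Add(67712, -4840) = 62872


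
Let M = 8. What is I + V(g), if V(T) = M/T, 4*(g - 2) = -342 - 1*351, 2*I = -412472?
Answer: -141271692/685 ≈ -2.0624e+5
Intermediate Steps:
I = -206236 (I = (½)*(-412472) = -206236)
g = -685/4 (g = 2 + (-342 - 1*351)/4 = 2 + (-342 - 351)/4 = 2 + (¼)*(-693) = 2 - 693/4 = -685/4 ≈ -171.25)
V(T) = 8/T
I + V(g) = -206236 + 8/(-685/4) = -206236 + 8*(-4/685) = -206236 - 32/685 = -141271692/685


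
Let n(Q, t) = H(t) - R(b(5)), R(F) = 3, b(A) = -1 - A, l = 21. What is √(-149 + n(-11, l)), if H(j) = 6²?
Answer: 2*I*√29 ≈ 10.77*I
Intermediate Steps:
H(j) = 36
n(Q, t) = 33 (n(Q, t) = 36 - 1*3 = 36 - 3 = 33)
√(-149 + n(-11, l)) = √(-149 + 33) = √(-116) = 2*I*√29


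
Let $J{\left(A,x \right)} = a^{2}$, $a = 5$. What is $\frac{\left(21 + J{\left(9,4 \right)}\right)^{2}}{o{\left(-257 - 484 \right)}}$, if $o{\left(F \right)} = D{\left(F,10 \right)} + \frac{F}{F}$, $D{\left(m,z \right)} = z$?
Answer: $\frac{2116}{11} \approx 192.36$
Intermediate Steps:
$J{\left(A,x \right)} = 25$ ($J{\left(A,x \right)} = 5^{2} = 25$)
$o{\left(F \right)} = 11$ ($o{\left(F \right)} = 10 + \frac{F}{F} = 10 + 1 = 11$)
$\frac{\left(21 + J{\left(9,4 \right)}\right)^{2}}{o{\left(-257 - 484 \right)}} = \frac{\left(21 + 25\right)^{2}}{11} = 46^{2} \cdot \frac{1}{11} = 2116 \cdot \frac{1}{11} = \frac{2116}{11}$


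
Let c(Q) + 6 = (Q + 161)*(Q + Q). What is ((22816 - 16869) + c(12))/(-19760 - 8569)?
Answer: -10093/28329 ≈ -0.35628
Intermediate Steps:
c(Q) = -6 + 2*Q*(161 + Q) (c(Q) = -6 + (Q + 161)*(Q + Q) = -6 + (161 + Q)*(2*Q) = -6 + 2*Q*(161 + Q))
((22816 - 16869) + c(12))/(-19760 - 8569) = ((22816 - 16869) + (-6 + 2*12² + 322*12))/(-19760 - 8569) = (5947 + (-6 + 2*144 + 3864))/(-28329) = (5947 + (-6 + 288 + 3864))*(-1/28329) = (5947 + 4146)*(-1/28329) = 10093*(-1/28329) = -10093/28329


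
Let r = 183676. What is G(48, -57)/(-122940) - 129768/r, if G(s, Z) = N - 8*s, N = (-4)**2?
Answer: -992880322/1411320465 ≈ -0.70351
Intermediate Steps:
N = 16
G(s, Z) = 16 - 8*s
G(48, -57)/(-122940) - 129768/r = (16 - 8*48)/(-122940) - 129768/183676 = (16 - 384)*(-1/122940) - 129768*1/183676 = -368*(-1/122940) - 32442/45919 = 92/30735 - 32442/45919 = -992880322/1411320465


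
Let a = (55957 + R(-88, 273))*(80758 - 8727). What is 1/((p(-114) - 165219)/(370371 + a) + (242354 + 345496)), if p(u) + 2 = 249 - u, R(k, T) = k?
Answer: 2012335155/1182951220784321 ≈ 1.7011e-6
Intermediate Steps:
p(u) = 247 - u (p(u) = -2 + (249 - u) = 247 - u)
a = 4024299939 (a = (55957 - 88)*(80758 - 8727) = 55869*72031 = 4024299939)
1/((p(-114) - 165219)/(370371 + a) + (242354 + 345496)) = 1/(((247 - 1*(-114)) - 165219)/(370371 + 4024299939) + (242354 + 345496)) = 1/(((247 + 114) - 165219)/4024670310 + 587850) = 1/((361 - 165219)*(1/4024670310) + 587850) = 1/(-164858*1/4024670310 + 587850) = 1/(-82429/2012335155 + 587850) = 1/(1182951220784321/2012335155) = 2012335155/1182951220784321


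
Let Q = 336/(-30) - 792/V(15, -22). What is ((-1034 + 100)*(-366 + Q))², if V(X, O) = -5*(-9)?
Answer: 3399288688656/25 ≈ 1.3597e+11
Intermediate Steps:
V(X, O) = 45
Q = -144/5 (Q = 336/(-30) - 792/45 = 336*(-1/30) - 792*1/45 = -56/5 - 88/5 = -144/5 ≈ -28.800)
((-1034 + 100)*(-366 + Q))² = ((-1034 + 100)*(-366 - 144/5))² = (-934*(-1974/5))² = (1843716/5)² = 3399288688656/25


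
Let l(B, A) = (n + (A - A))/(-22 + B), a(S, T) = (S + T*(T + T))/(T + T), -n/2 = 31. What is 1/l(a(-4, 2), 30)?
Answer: 21/62 ≈ 0.33871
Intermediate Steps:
n = -62 (n = -2*31 = -62)
a(S, T) = (S + 2*T²)/(2*T) (a(S, T) = (S + T*(2*T))/((2*T)) = (S + 2*T²)*(1/(2*T)) = (S + 2*T²)/(2*T))
l(B, A) = -62/(-22 + B) (l(B, A) = (-62 + (A - A))/(-22 + B) = (-62 + 0)/(-22 + B) = -62/(-22 + B))
1/l(a(-4, 2), 30) = 1/(-62/(-22 + (2 + (½)*(-4)/2))) = 1/(-62/(-22 + (2 + (½)*(-4)*(½)))) = 1/(-62/(-22 + (2 - 1))) = 1/(-62/(-22 + 1)) = 1/(-62/(-21)) = 1/(-62*(-1/21)) = 1/(62/21) = 21/62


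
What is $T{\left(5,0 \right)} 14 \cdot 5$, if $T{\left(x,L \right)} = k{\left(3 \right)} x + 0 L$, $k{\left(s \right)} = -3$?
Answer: $-1050$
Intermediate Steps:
$T{\left(x,L \right)} = - 3 x$ ($T{\left(x,L \right)} = - 3 x + 0 L = - 3 x + 0 = - 3 x$)
$T{\left(5,0 \right)} 14 \cdot 5 = \left(-3\right) 5 \cdot 14 \cdot 5 = \left(-15\right) 14 \cdot 5 = \left(-210\right) 5 = -1050$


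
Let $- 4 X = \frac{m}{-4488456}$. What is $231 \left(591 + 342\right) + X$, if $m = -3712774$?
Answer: $\frac{1934729148589}{8976912} \approx 2.1552 \cdot 10^{5}$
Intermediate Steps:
$X = - \frac{1856387}{8976912}$ ($X = - \frac{\left(-3712774\right) \frac{1}{-4488456}}{4} = - \frac{\left(-3712774\right) \left(- \frac{1}{4488456}\right)}{4} = \left(- \frac{1}{4}\right) \frac{1856387}{2244228} = - \frac{1856387}{8976912} \approx -0.2068$)
$231 \left(591 + 342\right) + X = 231 \left(591 + 342\right) - \frac{1856387}{8976912} = 231 \cdot 933 - \frac{1856387}{8976912} = 215523 - \frac{1856387}{8976912} = \frac{1934729148589}{8976912}$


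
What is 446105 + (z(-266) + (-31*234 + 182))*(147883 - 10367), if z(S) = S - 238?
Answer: -1041375111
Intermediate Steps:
z(S) = -238 + S
446105 + (z(-266) + (-31*234 + 182))*(147883 - 10367) = 446105 + ((-238 - 266) + (-31*234 + 182))*(147883 - 10367) = 446105 + (-504 + (-7254 + 182))*137516 = 446105 + (-504 - 7072)*137516 = 446105 - 7576*137516 = 446105 - 1041821216 = -1041375111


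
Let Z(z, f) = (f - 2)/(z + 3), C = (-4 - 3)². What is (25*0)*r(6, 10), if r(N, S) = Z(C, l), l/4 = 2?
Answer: 0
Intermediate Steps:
C = 49 (C = (-7)² = 49)
l = 8 (l = 4*2 = 8)
Z(z, f) = (-2 + f)/(3 + z)
r(N, S) = 3/26 (r(N, S) = (-2 + 8)/(3 + 49) = 6/52 = (1/52)*6 = 3/26)
(25*0)*r(6, 10) = (25*0)*(3/26) = 0*(3/26) = 0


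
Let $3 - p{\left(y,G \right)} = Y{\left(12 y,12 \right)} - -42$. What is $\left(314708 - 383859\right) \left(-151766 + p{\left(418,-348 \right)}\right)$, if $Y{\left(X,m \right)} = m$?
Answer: $10498297367$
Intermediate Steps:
$p{\left(y,G \right)} = -51$ ($p{\left(y,G \right)} = 3 - \left(12 - -42\right) = 3 - \left(12 + 42\right) = 3 - 54 = -51$)
$\left(314708 - 383859\right) \left(-151766 + p{\left(418,-348 \right)}\right) = \left(314708 - 383859\right) \left(-151766 - 51\right) = \left(-69151\right) \left(-151817\right) = 10498297367$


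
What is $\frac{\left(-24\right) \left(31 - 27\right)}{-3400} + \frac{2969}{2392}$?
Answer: $\frac{1290529}{1016600} \approx 1.2695$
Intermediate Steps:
$\frac{\left(-24\right) \left(31 - 27\right)}{-3400} + \frac{2969}{2392} = \left(-24\right) 4 \left(- \frac{1}{3400}\right) + 2969 \cdot \frac{1}{2392} = \left(-96\right) \left(- \frac{1}{3400}\right) + \frac{2969}{2392} = \frac{12}{425} + \frac{2969}{2392} = \frac{1290529}{1016600}$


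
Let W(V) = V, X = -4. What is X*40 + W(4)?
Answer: -156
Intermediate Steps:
X*40 + W(4) = -4*40 + 4 = -160 + 4 = -156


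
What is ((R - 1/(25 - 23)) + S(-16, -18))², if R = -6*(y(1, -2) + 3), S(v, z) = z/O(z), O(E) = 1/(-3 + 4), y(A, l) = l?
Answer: 2401/4 ≈ 600.25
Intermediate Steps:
O(E) = 1 (O(E) = 1/1 = 1)
S(v, z) = z (S(v, z) = z/1 = z*1 = z)
R = -6 (R = -6*(-2 + 3) = -6*1 = -6)
((R - 1/(25 - 23)) + S(-16, -18))² = ((-6 - 1/(25 - 23)) - 18)² = ((-6 - 1/2) - 18)² = ((-6 - 1*½) - 18)² = ((-6 - ½) - 18)² = (-13/2 - 18)² = (-49/2)² = 2401/4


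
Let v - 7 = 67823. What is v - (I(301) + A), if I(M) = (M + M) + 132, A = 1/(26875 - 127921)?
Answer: 6779782417/101046 ≈ 67096.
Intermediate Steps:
A = -1/101046 (A = 1/(-101046) = -1/101046 ≈ -9.8965e-6)
v = 67830 (v = 7 + 67823 = 67830)
I(M) = 132 + 2*M (I(M) = 2*M + 132 = 132 + 2*M)
v - (I(301) + A) = 67830 - ((132 + 2*301) - 1/101046) = 67830 - ((132 + 602) - 1/101046) = 67830 - (734 - 1/101046) = 67830 - 1*74167763/101046 = 67830 - 74167763/101046 = 6779782417/101046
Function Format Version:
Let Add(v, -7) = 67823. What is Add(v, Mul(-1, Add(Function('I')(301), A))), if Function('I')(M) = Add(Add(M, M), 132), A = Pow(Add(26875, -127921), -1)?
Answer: Rational(6779782417, 101046) ≈ 67096.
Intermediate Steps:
A = Rational(-1, 101046) (A = Pow(-101046, -1) = Rational(-1, 101046) ≈ -9.8965e-6)
v = 67830 (v = Add(7, 67823) = 67830)
Function('I')(M) = Add(132, Mul(2, M)) (Function('I')(M) = Add(Mul(2, M), 132) = Add(132, Mul(2, M)))
Add(v, Mul(-1, Add(Function('I')(301), A))) = Add(67830, Mul(-1, Add(Add(132, Mul(2, 301)), Rational(-1, 101046)))) = Add(67830, Mul(-1, Add(Add(132, 602), Rational(-1, 101046)))) = Add(67830, Mul(-1, Add(734, Rational(-1, 101046)))) = Add(67830, Mul(-1, Rational(74167763, 101046))) = Add(67830, Rational(-74167763, 101046)) = Rational(6779782417, 101046)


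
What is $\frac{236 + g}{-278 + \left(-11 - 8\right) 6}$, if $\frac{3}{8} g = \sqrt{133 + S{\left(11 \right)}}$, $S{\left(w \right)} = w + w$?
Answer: $- \frac{59}{98} - \frac{\sqrt{155}}{147} \approx -0.68673$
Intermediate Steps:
$S{\left(w \right)} = 2 w$
$g = \frac{8 \sqrt{155}}{3}$ ($g = \frac{8 \sqrt{133 + 2 \cdot 11}}{3} = \frac{8 \sqrt{133 + 22}}{3} = \frac{8 \sqrt{155}}{3} \approx 33.2$)
$\frac{236 + g}{-278 + \left(-11 - 8\right) 6} = \frac{236 + \frac{8 \sqrt{155}}{3}}{-278 + \left(-11 - 8\right) 6} = \frac{236 + \frac{8 \sqrt{155}}{3}}{-278 - 114} = \frac{236 + \frac{8 \sqrt{155}}{3}}{-392} = \left(236 + \frac{8 \sqrt{155}}{3}\right) \left(- \frac{1}{392}\right) = - \frac{59}{98} - \frac{\sqrt{155}}{147}$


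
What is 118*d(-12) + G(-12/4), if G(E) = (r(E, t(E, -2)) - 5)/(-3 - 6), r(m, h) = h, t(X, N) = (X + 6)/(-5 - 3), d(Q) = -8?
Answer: -67925/72 ≈ -943.40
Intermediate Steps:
t(X, N) = -¾ - X/8 (t(X, N) = (6 + X)/(-8) = (6 + X)*(-⅛) = -¾ - X/8)
G(E) = 23/36 + E/72 (G(E) = ((-¾ - E/8) - 5)/(-3 - 6) = (-23/4 - E/8)/(-9) = (-23/4 - E/8)*(-⅑) = 23/36 + E/72)
118*d(-12) + G(-12/4) = 118*(-8) + (23/36 + (-12/4)/72) = -944 + (23/36 + (-12*¼)/72) = -944 + (23/36 + (1/72)*(-3)) = -944 + (23/36 - 1/24) = -944 + 43/72 = -67925/72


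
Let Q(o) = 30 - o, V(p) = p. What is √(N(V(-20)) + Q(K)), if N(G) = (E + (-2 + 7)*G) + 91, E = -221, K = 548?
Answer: 2*I*√187 ≈ 27.35*I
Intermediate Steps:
N(G) = -130 + 5*G (N(G) = (-221 + (-2 + 7)*G) + 91 = (-221 + 5*G) + 91 = -130 + 5*G)
√(N(V(-20)) + Q(K)) = √((-130 + 5*(-20)) + (30 - 1*548)) = √((-130 - 100) + (30 - 548)) = √(-230 - 518) = √(-748) = 2*I*√187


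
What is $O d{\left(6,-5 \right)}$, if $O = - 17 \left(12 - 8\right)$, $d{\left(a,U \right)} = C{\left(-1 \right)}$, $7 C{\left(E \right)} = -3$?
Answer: $\frac{204}{7} \approx 29.143$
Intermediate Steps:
$C{\left(E \right)} = - \frac{3}{7}$ ($C{\left(E \right)} = \frac{1}{7} \left(-3\right) = - \frac{3}{7}$)
$d{\left(a,U \right)} = - \frac{3}{7}$
$O = -68$ ($O = \left(-17\right) 4 = -68$)
$O d{\left(6,-5 \right)} = \left(-68\right) \left(- \frac{3}{7}\right) = \frac{204}{7}$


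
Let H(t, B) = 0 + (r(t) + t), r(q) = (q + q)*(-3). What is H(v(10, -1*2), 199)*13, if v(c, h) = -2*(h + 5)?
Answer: 390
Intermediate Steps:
r(q) = -6*q (r(q) = (2*q)*(-3) = -6*q)
v(c, h) = -10 - 2*h (v(c, h) = -2*(5 + h) = -10 - 2*h)
H(t, B) = -5*t (H(t, B) = 0 + (-6*t + t) = 0 - 5*t = -5*t)
H(v(10, -1*2), 199)*13 = -5*(-10 - (-2)*2)*13 = -5*(-10 - 2*(-2))*13 = -5*(-10 + 4)*13 = -5*(-6)*13 = 30*13 = 390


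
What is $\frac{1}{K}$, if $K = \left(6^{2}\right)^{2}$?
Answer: $\frac{1}{1296} \approx 0.0007716$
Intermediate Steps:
$K = 1296$ ($K = 36^{2} = 1296$)
$\frac{1}{K} = \frac{1}{1296}$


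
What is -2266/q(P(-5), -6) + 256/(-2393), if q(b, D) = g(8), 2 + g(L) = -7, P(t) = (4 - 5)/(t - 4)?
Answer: 5420234/21537 ≈ 251.67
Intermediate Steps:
P(t) = -1/(-4 + t)
g(L) = -9 (g(L) = -2 - 7 = -9)
q(b, D) = -9
-2266/q(P(-5), -6) + 256/(-2393) = -2266/(-9) + 256/(-2393) = -2266*(-1/9) + 256*(-1/2393) = 2266/9 - 256/2393 = 5420234/21537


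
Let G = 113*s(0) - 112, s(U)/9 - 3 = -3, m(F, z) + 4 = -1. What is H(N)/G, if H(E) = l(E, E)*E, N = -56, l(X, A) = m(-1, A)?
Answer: -5/2 ≈ -2.5000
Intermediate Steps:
m(F, z) = -5 (m(F, z) = -4 - 1 = -5)
l(X, A) = -5
s(U) = 0 (s(U) = 27 + 9*(-3) = 27 - 27 = 0)
H(E) = -5*E
G = -112 (G = 113*0 - 112 = 0 - 112 = -112)
H(N)/G = -5*(-56)/(-112) = 280*(-1/112) = -5/2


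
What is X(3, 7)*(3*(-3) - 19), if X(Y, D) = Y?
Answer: -84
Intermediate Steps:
X(3, 7)*(3*(-3) - 19) = 3*(3*(-3) - 19) = 3*(-9 - 19) = 3*(-28) = -84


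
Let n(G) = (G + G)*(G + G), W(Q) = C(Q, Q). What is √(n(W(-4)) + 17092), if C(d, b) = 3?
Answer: 2*√4282 ≈ 130.87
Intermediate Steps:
W(Q) = 3
n(G) = 4*G² (n(G) = (2*G)*(2*G) = 4*G²)
√(n(W(-4)) + 17092) = √(4*3² + 17092) = √(4*9 + 17092) = √(36 + 17092) = √17128 = 2*√4282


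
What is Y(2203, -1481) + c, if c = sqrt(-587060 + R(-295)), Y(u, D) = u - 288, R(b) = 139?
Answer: 1915 + I*sqrt(586921) ≈ 1915.0 + 766.11*I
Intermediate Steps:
Y(u, D) = -288 + u
c = I*sqrt(586921) (c = sqrt(-587060 + 139) = sqrt(-586921) = I*sqrt(586921) ≈ 766.11*I)
Y(2203, -1481) + c = (-288 + 2203) + I*sqrt(586921) = 1915 + I*sqrt(586921)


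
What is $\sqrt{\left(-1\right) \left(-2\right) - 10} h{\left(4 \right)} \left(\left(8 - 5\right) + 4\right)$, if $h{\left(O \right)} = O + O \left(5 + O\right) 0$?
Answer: $56 i \sqrt{2} \approx 79.196 i$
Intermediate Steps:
$h{\left(O \right)} = O$ ($h{\left(O \right)} = O + O 0 = O + 0 = O$)
$\sqrt{\left(-1\right) \left(-2\right) - 10} h{\left(4 \right)} \left(\left(8 - 5\right) + 4\right) = \sqrt{\left(-1\right) \left(-2\right) - 10} \cdot 4 \left(\left(8 - 5\right) + 4\right) = \sqrt{2 - 10} \cdot 4 \left(3 + 4\right) = \sqrt{-8} \cdot 4 \cdot 7 = 2 i \sqrt{2} \cdot 4 \cdot 7 = 8 i \sqrt{2} \cdot 7 = 56 i \sqrt{2}$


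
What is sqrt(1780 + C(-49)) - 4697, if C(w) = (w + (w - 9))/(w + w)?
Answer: -4697 + sqrt(349094)/14 ≈ -4654.8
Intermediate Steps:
C(w) = (-9 + 2*w)/(2*w) (C(w) = (w + (-9 + w))/((2*w)) = (-9 + 2*w)*(1/(2*w)) = (-9 + 2*w)/(2*w))
sqrt(1780 + C(-49)) - 4697 = sqrt(1780 + (-9/2 - 49)/(-49)) - 4697 = sqrt(1780 - 1/49*(-107/2)) - 4697 = sqrt(1780 + 107/98) - 4697 = sqrt(174547/98) - 4697 = sqrt(349094)/14 - 4697 = -4697 + sqrt(349094)/14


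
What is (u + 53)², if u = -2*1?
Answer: 2601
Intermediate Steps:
u = -2
(u + 53)² = (-2 + 53)² = 51² = 2601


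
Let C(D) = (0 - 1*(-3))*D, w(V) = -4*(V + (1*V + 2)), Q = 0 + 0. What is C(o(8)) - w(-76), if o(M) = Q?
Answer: -600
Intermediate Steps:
Q = 0
o(M) = 0
w(V) = -8 - 8*V (w(V) = -4*(V + (V + 2)) = -4*(V + (2 + V)) = -4*(2 + 2*V) = -8 - 8*V)
C(D) = 3*D (C(D) = (0 + 3)*D = 3*D)
C(o(8)) - w(-76) = 3*0 - (-8 - 8*(-76)) = 0 - (-8 + 608) = 0 - 1*600 = 0 - 600 = -600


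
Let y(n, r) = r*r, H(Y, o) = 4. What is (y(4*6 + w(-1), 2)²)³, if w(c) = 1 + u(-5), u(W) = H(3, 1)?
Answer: 4096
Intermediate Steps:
u(W) = 4
w(c) = 5 (w(c) = 1 + 4 = 5)
y(n, r) = r²
(y(4*6 + w(-1), 2)²)³ = ((2²)²)³ = (4²)³ = 16³ = 4096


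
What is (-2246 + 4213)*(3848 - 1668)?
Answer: 4288060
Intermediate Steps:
(-2246 + 4213)*(3848 - 1668) = 1967*2180 = 4288060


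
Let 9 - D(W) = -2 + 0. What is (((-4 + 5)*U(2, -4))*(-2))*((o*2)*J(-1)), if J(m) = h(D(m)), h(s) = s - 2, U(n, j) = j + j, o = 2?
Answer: 576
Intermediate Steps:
U(n, j) = 2*j
D(W) = 11 (D(W) = 9 - (-2 + 0) = 9 - 1*(-2) = 9 + 2 = 11)
h(s) = -2 + s
J(m) = 9 (J(m) = -2 + 11 = 9)
(((-4 + 5)*U(2, -4))*(-2))*((o*2)*J(-1)) = (((-4 + 5)*(2*(-4)))*(-2))*((2*2)*9) = ((1*(-8))*(-2))*(4*9) = -8*(-2)*36 = 16*36 = 576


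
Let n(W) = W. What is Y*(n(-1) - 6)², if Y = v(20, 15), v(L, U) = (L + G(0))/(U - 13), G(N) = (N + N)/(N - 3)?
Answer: 490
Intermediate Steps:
G(N) = 2*N/(-3 + N) (G(N) = (2*N)/(-3 + N) = 2*N/(-3 + N))
v(L, U) = L/(-13 + U) (v(L, U) = (L + 2*0/(-3 + 0))/(U - 13) = (L + 2*0/(-3))/(-13 + U) = (L + 2*0*(-⅓))/(-13 + U) = (L + 0)/(-13 + U) = L/(-13 + U))
Y = 10 (Y = 20/(-13 + 15) = 20/2 = 20*(½) = 10)
Y*(n(-1) - 6)² = 10*(-1 - 6)² = 10*(-7)² = 10*49 = 490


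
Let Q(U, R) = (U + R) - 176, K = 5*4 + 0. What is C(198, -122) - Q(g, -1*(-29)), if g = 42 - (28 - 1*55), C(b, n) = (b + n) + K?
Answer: 174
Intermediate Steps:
K = 20 (K = 20 + 0 = 20)
C(b, n) = 20 + b + n (C(b, n) = (b + n) + 20 = 20 + b + n)
g = 69 (g = 42 - (28 - 55) = 42 - 1*(-27) = 42 + 27 = 69)
Q(U, R) = -176 + R + U (Q(U, R) = (R + U) - 176 = -176 + R + U)
C(198, -122) - Q(g, -1*(-29)) = (20 + 198 - 122) - (-176 - 1*(-29) + 69) = 96 - (-176 + 29 + 69) = 96 - 1*(-78) = 96 + 78 = 174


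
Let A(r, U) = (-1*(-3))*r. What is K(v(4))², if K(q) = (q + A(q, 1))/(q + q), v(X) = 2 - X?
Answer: 4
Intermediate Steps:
A(r, U) = 3*r
K(q) = 2 (K(q) = (q + 3*q)/(q + q) = (4*q)/((2*q)) = (4*q)*(1/(2*q)) = 2)
K(v(4))² = 2² = 4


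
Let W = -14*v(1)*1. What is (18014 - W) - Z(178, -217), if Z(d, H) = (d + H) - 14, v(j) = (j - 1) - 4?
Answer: 18011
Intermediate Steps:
v(j) = -5 + j (v(j) = (-1 + j) - 4 = -5 + j)
W = 56 (W = -14*(-5 + 1)*1 = -14*(-4)*1 = 56*1 = 56)
Z(d, H) = -14 + H + d (Z(d, H) = (H + d) - 14 = -14 + H + d)
(18014 - W) - Z(178, -217) = (18014 - 1*56) - (-14 - 217 + 178) = (18014 - 56) - 1*(-53) = 17958 + 53 = 18011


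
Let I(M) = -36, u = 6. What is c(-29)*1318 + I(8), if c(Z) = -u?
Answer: -7944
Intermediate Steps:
c(Z) = -6 (c(Z) = -1*6 = -6)
c(-29)*1318 + I(8) = -6*1318 - 36 = -7908 - 36 = -7944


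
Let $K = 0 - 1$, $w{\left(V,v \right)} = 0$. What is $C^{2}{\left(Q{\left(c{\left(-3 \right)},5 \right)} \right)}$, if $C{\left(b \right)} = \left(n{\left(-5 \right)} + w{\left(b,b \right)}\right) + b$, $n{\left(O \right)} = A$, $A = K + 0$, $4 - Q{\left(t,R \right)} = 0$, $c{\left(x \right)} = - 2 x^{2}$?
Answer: $9$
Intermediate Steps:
$K = -1$
$Q{\left(t,R \right)} = 4$ ($Q{\left(t,R \right)} = 4 - 0 = 4 + 0 = 4$)
$A = -1$ ($A = -1 + 0 = -1$)
$n{\left(O \right)} = -1$
$C{\left(b \right)} = -1 + b$ ($C{\left(b \right)} = \left(-1 + 0\right) + b = -1 + b$)
$C^{2}{\left(Q{\left(c{\left(-3 \right)},5 \right)} \right)} = \left(-1 + 4\right)^{2} = 3^{2} = 9$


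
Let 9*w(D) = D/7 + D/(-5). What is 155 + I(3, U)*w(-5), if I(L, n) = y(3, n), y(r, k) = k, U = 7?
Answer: 1397/9 ≈ 155.22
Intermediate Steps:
w(D) = -2*D/315 (w(D) = (D/7 + D/(-5))/9 = (D*(⅐) + D*(-⅕))/9 = (D/7 - D/5)/9 = (-2*D/35)/9 = -2*D/315)
I(L, n) = n
155 + I(3, U)*w(-5) = 155 + 7*(-2/315*(-5)) = 155 + 7*(2/63) = 155 + 2/9 = 1397/9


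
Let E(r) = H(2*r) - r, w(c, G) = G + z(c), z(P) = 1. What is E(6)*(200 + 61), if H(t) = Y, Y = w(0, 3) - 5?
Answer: -1827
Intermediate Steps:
w(c, G) = 1 + G (w(c, G) = G + 1 = 1 + G)
Y = -1 (Y = (1 + 3) - 5 = 4 - 5 = -1)
H(t) = -1
E(r) = -1 - r
E(6)*(200 + 61) = (-1 - 1*6)*(200 + 61) = (-1 - 6)*261 = -7*261 = -1827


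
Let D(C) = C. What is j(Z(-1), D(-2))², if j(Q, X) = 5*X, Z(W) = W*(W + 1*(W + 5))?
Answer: 100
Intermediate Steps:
Z(W) = W*(5 + 2*W) (Z(W) = W*(W + 1*(5 + W)) = W*(W + (5 + W)) = W*(5 + 2*W))
j(Z(-1), D(-2))² = (5*(-2))² = (-10)² = 100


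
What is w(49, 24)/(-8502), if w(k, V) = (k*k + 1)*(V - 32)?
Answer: 9608/4251 ≈ 2.2602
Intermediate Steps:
w(k, V) = (1 + k**2)*(-32 + V) (w(k, V) = (k**2 + 1)*(-32 + V) = (1 + k**2)*(-32 + V))
w(49, 24)/(-8502) = (-32 + 24 - 32*49**2 + 24*49**2)/(-8502) = (-32 + 24 - 32*2401 + 24*2401)*(-1/8502) = (-32 + 24 - 76832 + 57624)*(-1/8502) = -19216*(-1/8502) = 9608/4251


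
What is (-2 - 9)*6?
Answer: -66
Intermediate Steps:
(-2 - 9)*6 = -11*6 = -66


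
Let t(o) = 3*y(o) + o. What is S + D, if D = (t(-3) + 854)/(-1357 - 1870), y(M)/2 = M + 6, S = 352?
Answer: 1135035/3227 ≈ 351.73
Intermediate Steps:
y(M) = 12 + 2*M (y(M) = 2*(M + 6) = 2*(6 + M) = 12 + 2*M)
t(o) = 36 + 7*o (t(o) = 3*(12 + 2*o) + o = (36 + 6*o) + o = 36 + 7*o)
D = -869/3227 (D = ((36 + 7*(-3)) + 854)/(-1357 - 1870) = ((36 - 21) + 854)/(-3227) = (15 + 854)*(-1/3227) = 869*(-1/3227) = -869/3227 ≈ -0.26929)
S + D = 352 - 869/3227 = 1135035/3227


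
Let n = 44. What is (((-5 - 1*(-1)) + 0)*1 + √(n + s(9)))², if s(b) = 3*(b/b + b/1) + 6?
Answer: 96 - 32*√5 ≈ 24.446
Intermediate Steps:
s(b) = 9 + 3*b (s(b) = 3*(1 + b*1) + 6 = 3*(1 + b) + 6 = (3 + 3*b) + 6 = 9 + 3*b)
(((-5 - 1*(-1)) + 0)*1 + √(n + s(9)))² = (((-5 - 1*(-1)) + 0)*1 + √(44 + (9 + 3*9)))² = (((-5 + 1) + 0)*1 + √(44 + (9 + 27)))² = ((-4 + 0)*1 + √(44 + 36))² = (-4*1 + √80)² = (-4 + 4*√5)²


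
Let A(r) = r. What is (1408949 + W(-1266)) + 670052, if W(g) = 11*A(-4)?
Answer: 2078957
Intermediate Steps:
W(g) = -44 (W(g) = 11*(-4) = -44)
(1408949 + W(-1266)) + 670052 = (1408949 - 44) + 670052 = 1408905 + 670052 = 2078957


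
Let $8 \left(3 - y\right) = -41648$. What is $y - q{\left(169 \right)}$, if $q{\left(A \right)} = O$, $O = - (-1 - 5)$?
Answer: $5203$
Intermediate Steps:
$y = 5209$ ($y = 3 - -5206 = 3 + 5206 = 5209$)
$O = 6$ ($O = \left(-1\right) \left(-6\right) = 6$)
$q{\left(A \right)} = 6$
$y - q{\left(169 \right)} = 5209 - 6 = 5203$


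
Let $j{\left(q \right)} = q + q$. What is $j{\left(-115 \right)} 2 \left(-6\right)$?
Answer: $2760$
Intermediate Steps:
$j{\left(q \right)} = 2 q$
$j{\left(-115 \right)} 2 \left(-6\right) = 2 \left(-115\right) 2 \left(-6\right) = \left(-230\right) \left(-12\right) = 2760$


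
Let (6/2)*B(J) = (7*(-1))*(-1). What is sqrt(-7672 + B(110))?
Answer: I*sqrt(69027)/3 ≈ 87.577*I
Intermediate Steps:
B(J) = 7/3 (B(J) = ((7*(-1))*(-1))/3 = (-7*(-1))/3 = (1/3)*7 = 7/3)
sqrt(-7672 + B(110)) = sqrt(-7672 + 7/3) = sqrt(-23009/3) = I*sqrt(69027)/3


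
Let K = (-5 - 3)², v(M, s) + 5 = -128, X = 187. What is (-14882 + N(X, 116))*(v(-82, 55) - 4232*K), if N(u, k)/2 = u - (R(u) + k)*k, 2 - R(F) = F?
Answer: -406471500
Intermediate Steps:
v(M, s) = -133 (v(M, s) = -5 - 128 = -133)
R(F) = 2 - F
K = 64 (K = (-8)² = 64)
N(u, k) = 2*u - 2*k*(2 + k - u) (N(u, k) = 2*(u - ((2 - u) + k)*k) = 2*(u - (2 + k - u)*k) = 2*(u - k*(2 + k - u)) = 2*u - 2*k*(2 + k - u))
(-14882 + N(X, 116))*(v(-82, 55) - 4232*K) = (-14882 + (-2*116² + 2*187 + 2*116*(-2 + 187)))*(-133 - 4232*64) = (-14882 + (-2*13456 + 374 + 2*116*185))*(-133 - 270848) = (-14882 + (-26912 + 374 + 42920))*(-270981) = (-14882 + 16382)*(-270981) = 1500*(-270981) = -406471500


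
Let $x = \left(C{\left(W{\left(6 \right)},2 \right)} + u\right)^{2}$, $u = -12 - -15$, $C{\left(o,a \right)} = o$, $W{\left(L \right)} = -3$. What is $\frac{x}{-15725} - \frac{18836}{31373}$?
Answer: $- \frac{18836}{31373} \approx -0.60039$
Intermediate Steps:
$u = 3$ ($u = -12 + 15 = 3$)
$x = 0$ ($x = \left(-3 + 3\right)^{2} = 0^{2} = 0$)
$\frac{x}{-15725} - \frac{18836}{31373} = \frac{0}{-15725} - \frac{18836}{31373} = 0 \left(- \frac{1}{15725}\right) - \frac{18836}{31373} = 0 - \frac{18836}{31373} = - \frac{18836}{31373}$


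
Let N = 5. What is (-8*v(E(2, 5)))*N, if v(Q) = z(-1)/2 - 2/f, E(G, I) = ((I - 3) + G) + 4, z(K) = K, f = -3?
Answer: -20/3 ≈ -6.6667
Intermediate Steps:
E(G, I) = 1 + G + I (E(G, I) = ((-3 + I) + G) + 4 = (-3 + G + I) + 4 = 1 + G + I)
v(Q) = ⅙ (v(Q) = -1/2 - 2/(-3) = -1*½ - 2*(-⅓) = -½ + ⅔ = ⅙)
(-8*v(E(2, 5)))*N = -8*⅙*5 = -4/3*5 = -20/3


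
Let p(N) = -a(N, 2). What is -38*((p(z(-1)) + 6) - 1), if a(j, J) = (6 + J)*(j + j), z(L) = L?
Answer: -798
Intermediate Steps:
a(j, J) = 2*j*(6 + J) (a(j, J) = (6 + J)*(2*j) = 2*j*(6 + J))
p(N) = -16*N (p(N) = -2*N*(6 + 2) = -2*N*8 = -16*N)
-38*((p(z(-1)) + 6) - 1) = -38*((-16*(-1) + 6) - 1) = -38*((16 + 6) - 1) = -38*(22 - 1) = -38*21 = -798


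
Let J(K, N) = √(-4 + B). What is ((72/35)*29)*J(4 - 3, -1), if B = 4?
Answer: 0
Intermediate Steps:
J(K, N) = 0 (J(K, N) = √(-4 + 4) = √0 = 0)
((72/35)*29)*J(4 - 3, -1) = ((72/35)*29)*0 = (2088/35)*0 = 0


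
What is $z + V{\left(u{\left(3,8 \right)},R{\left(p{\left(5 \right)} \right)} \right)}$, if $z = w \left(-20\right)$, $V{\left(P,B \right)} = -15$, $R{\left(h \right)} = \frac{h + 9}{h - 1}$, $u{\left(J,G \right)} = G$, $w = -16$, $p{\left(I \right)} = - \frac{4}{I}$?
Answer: $305$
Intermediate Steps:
$R{\left(h \right)} = \frac{9 + h}{-1 + h}$
$z = 320$ ($z = \left(-16\right) \left(-20\right) = 320$)
$z + V{\left(u{\left(3,8 \right)},R{\left(p{\left(5 \right)} \right)} \right)} = 320 - 15 = 305$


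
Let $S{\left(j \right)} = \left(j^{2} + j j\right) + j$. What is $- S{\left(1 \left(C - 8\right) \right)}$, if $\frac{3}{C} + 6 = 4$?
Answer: $-171$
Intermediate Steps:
$C = - \frac{3}{2}$ ($C = \frac{3}{-6 + 4} = \frac{3}{-2} = 3 \left(- \frac{1}{2}\right) = - \frac{3}{2} \approx -1.5$)
$S{\left(j \right)} = j + 2 j^{2}$ ($S{\left(j \right)} = \left(j^{2} + j^{2}\right) + j = 2 j^{2} + j = j + 2 j^{2}$)
$- S{\left(1 \left(C - 8\right) \right)} = - 1 \left(- \frac{3}{2} - 8\right) \left(1 + 2 \cdot 1 \left(- \frac{3}{2} - 8\right)\right) = - 1 \left(- \frac{19}{2}\right) \left(1 + 2 \cdot 1 \left(- \frac{19}{2}\right)\right) = - \frac{\left(-19\right) \left(1 + 2 \left(- \frac{19}{2}\right)\right)}{2} = - \frac{\left(-19\right) \left(1 - 19\right)}{2} = - \frac{\left(-19\right) \left(-18\right)}{2} = \left(-1\right) 171 = -171$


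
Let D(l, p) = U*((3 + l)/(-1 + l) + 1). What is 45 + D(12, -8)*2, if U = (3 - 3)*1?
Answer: 45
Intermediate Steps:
U = 0 (U = 0*1 = 0)
D(l, p) = 0 (D(l, p) = 0*((3 + l)/(-1 + l) + 1) = 0*(1 + (3 + l)/(-1 + l)) = 0)
45 + D(12, -8)*2 = 45 + 0*2 = 45 + 0 = 45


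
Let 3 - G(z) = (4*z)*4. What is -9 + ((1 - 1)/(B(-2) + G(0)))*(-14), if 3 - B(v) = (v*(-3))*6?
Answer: -9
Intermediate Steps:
B(v) = 3 + 18*v (B(v) = 3 - v*(-3)*6 = 3 - (-3*v)*6 = 3 - (-18)*v = 3 + 18*v)
G(z) = 3 - 16*z (G(z) = 3 - 4*z*4 = 3 - 16*z)
-9 + ((1 - 1)/(B(-2) + G(0)))*(-14) = -9 + ((1 - 1)/((3 + 18*(-2)) + (3 - 16*0)))*(-14) = -9 + (0/((3 - 36) + (3 + 0)))*(-14) = -9 + (0/(-33 + 3))*(-14) = -9 + (0/(-30))*(-14) = -9 + (0*(-1/30))*(-14) = -9 + 0*(-14) = -9 + 0 = -9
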